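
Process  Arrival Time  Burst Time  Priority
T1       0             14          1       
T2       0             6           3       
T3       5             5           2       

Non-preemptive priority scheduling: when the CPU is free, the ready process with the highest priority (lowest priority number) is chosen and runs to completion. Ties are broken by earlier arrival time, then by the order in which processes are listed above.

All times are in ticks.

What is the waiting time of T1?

0

Schedule: | T1 0-14 | T3 14-19 | T2 19-25 |
Completion: T1=14  T2=25  T3=19
Waiting(T1) = turnaround − burst = 14 − 14 = 0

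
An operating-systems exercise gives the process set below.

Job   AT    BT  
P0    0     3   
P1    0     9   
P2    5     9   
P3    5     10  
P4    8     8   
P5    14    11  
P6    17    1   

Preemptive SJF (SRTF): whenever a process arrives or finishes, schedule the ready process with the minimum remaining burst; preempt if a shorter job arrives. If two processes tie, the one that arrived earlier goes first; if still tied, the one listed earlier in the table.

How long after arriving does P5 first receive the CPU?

Gantt: | P0 0-3 | P1 3-12 | P4 12-17 | P6 17-18 | P4 18-21 | P2 21-30 | P3 30-40 | P5 40-51 |
Completion: P0=3  P1=12  P2=30  P3=40  P4=21  P5=51  P6=18
Turnaround (C−A): P0=3  P1=12  P2=25  P3=35  P4=13  P5=37  P6=1
Response(P5) = first start − arrival = 40 − 14 = 26

26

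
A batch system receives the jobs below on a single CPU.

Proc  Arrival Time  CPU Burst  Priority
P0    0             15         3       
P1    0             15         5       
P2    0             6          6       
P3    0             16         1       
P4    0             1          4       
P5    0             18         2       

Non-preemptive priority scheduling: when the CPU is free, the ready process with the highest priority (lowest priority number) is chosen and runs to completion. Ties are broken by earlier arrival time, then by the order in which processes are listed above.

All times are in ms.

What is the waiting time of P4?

49

Gantt: | P3 0-16 | P5 16-34 | P0 34-49 | P4 49-50 | P1 50-65 | P2 65-71 |
Completion: P0=49  P1=65  P2=71  P3=16  P4=50  P5=34
Waiting(P4) = turnaround − burst = 50 − 1 = 49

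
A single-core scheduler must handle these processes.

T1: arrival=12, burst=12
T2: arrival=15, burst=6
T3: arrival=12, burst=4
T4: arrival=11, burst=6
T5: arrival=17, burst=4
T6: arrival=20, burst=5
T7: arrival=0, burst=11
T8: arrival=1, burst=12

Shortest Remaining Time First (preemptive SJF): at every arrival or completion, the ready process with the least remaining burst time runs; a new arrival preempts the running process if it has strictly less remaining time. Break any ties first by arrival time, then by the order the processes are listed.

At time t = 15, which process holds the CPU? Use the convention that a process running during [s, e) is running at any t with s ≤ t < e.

T3

Gantt: | T7 0-11 | T4 11-12 | T3 12-16 | T4 16-21 | T5 21-25 | T6 25-30 | T2 30-36 | T8 36-48 | T1 48-60 |
Completion: T1=60  T2=36  T3=16  T4=21  T5=25  T6=30  T7=11  T8=48
Turnaround (C−A): T1=48  T2=21  T3=4  T4=10  T5=8  T6=10  T7=11  T8=47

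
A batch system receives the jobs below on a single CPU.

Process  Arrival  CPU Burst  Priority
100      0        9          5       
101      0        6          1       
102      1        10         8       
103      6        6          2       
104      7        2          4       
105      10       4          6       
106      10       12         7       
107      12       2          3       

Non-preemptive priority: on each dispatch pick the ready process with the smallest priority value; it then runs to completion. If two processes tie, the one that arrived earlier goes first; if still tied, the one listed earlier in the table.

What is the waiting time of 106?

Gantt: | 101 0-6 | 103 6-12 | 107 12-14 | 104 14-16 | 100 16-25 | 105 25-29 | 106 29-41 | 102 41-51 |
Completion: 100=25  101=6  102=51  103=12  104=16  105=29  106=41  107=14
Turnaround (C−A): 100=25  101=6  102=50  103=6  104=9  105=19  106=31  107=2
Waiting(106) = turnaround − burst = 31 − 12 = 19

19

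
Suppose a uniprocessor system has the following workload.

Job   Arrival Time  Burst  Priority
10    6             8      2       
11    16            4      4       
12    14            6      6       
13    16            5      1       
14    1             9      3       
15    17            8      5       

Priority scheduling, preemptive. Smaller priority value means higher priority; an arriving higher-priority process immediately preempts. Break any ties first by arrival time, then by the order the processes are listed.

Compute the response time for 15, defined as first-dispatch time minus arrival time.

10

Timeline: | idle 0-1 | 14 1-6 | 10 6-14 | 14 14-16 | 13 16-21 | 14 21-23 | 11 23-27 | 15 27-35 | 12 35-41 |
Completion: 10=14  11=27  12=41  13=21  14=23  15=35
Turnaround (C−A): 10=8  11=11  12=27  13=5  14=22  15=18
Response(15) = first start − arrival = 27 − 17 = 10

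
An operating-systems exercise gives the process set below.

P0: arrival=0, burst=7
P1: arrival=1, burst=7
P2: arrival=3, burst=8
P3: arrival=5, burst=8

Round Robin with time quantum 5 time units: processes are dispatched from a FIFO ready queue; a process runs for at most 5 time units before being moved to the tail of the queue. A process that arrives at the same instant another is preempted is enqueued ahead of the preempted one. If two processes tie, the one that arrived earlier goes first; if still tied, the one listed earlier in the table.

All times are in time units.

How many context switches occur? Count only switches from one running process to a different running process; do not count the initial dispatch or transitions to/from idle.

Gantt: | P0 0-5 | P1 5-10 | P2 10-15 | P3 15-20 | P0 20-22 | P1 22-24 | P2 24-27 | P3 27-30 |
Completion: P0=22  P1=24  P2=27  P3=30
Turnaround (C−A): P0=22  P1=23  P2=24  P3=25

7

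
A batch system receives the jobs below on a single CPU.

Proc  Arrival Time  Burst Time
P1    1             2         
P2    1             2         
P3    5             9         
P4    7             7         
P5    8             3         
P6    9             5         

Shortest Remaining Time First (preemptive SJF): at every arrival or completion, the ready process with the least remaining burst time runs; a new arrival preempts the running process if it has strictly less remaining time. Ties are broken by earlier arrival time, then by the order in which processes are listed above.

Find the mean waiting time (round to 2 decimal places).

4.50

Gantt: | idle 0-1 | P1 1-3 | P2 3-5 | P3 5-8 | P5 8-11 | P6 11-16 | P3 16-22 | P4 22-29 |
Completion: P1=3  P2=5  P3=22  P4=29  P5=11  P6=16
Waiting times: P1=0, P2=2, P3=8, P4=15, P5=0, P6=2
Average waiting = (0+2+8+15+0+2) / 6 = 27/6 = 4.50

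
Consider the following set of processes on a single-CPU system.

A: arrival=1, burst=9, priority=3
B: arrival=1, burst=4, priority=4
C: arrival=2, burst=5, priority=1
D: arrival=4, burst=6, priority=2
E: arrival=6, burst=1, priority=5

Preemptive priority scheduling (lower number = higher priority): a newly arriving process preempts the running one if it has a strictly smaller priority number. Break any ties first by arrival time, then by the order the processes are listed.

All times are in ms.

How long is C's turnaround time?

5

Gantt: | idle 0-1 | A 1-2 | C 2-7 | D 7-13 | A 13-21 | B 21-25 | E 25-26 |
Completion: A=21  B=25  C=7  D=13  E=26
Turnaround (C−A): A=20  B=24  C=5  D=9  E=20
Turnaround(C) = completion − arrival = 7 − 2 = 5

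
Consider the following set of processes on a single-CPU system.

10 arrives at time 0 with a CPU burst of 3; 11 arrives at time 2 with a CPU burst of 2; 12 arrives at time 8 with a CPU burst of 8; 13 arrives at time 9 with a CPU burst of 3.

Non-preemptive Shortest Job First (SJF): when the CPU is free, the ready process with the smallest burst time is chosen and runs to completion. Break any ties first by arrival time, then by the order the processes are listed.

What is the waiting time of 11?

1

Schedule: | 10 0-3 | 11 3-5 | idle 5-8 | 12 8-16 | 13 16-19 |
Completion: 10=3  11=5  12=16  13=19
Waiting(11) = turnaround − burst = 3 − 2 = 1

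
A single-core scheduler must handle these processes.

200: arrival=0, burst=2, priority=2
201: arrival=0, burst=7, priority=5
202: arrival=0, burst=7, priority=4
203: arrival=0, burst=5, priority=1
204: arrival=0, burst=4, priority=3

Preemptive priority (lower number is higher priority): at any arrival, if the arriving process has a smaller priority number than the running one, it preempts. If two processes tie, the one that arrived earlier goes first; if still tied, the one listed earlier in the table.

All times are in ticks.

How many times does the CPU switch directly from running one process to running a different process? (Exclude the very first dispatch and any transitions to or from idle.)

Gantt: | 203 0-5 | 200 5-7 | 204 7-11 | 202 11-18 | 201 18-25 |
Completion: 200=7  201=25  202=18  203=5  204=11

4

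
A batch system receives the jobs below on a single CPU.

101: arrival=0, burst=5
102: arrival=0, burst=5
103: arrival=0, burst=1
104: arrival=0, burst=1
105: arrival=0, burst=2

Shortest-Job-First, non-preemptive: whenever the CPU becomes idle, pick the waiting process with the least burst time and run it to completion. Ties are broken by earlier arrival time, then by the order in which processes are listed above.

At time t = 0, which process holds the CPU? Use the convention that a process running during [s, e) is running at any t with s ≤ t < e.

103

Schedule: | 103 0-1 | 104 1-2 | 105 2-4 | 101 4-9 | 102 9-14 |
Completion: 101=9  102=14  103=1  104=2  105=4
Turnaround (C−A): 101=9  102=14  103=1  104=2  105=4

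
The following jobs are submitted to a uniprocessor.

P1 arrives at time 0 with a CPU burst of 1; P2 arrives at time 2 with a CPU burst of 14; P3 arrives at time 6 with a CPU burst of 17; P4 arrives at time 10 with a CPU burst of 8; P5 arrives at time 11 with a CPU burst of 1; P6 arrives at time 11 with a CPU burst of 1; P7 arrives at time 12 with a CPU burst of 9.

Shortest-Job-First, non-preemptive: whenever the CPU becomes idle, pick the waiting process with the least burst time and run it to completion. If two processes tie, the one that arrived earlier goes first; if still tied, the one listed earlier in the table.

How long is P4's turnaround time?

Timeline: | P1 0-1 | idle 1-2 | P2 2-16 | P5 16-17 | P6 17-18 | P4 18-26 | P7 26-35 | P3 35-52 |
Completion: P1=1  P2=16  P3=52  P4=26  P5=17  P6=18  P7=35
Turnaround (C−A): P1=1  P2=14  P3=46  P4=16  P5=6  P6=7  P7=23
Turnaround(P4) = completion − arrival = 26 − 10 = 16

16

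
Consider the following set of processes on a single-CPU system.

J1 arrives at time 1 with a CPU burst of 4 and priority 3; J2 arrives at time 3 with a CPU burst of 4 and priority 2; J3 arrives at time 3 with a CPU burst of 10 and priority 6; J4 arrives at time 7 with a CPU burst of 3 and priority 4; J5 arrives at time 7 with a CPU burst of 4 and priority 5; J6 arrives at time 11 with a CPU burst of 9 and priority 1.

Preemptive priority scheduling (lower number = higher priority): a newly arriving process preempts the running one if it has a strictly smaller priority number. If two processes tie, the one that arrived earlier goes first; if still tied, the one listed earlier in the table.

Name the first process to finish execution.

J2

Schedule: | idle 0-1 | J1 1-3 | J2 3-7 | J1 7-9 | J4 9-11 | J6 11-20 | J4 20-21 | J5 21-25 | J3 25-35 |
Completion: J1=9  J2=7  J3=35  J4=21  J5=25  J6=20
Finish order: J2 → J1 → J6 → J4 → J5 → J3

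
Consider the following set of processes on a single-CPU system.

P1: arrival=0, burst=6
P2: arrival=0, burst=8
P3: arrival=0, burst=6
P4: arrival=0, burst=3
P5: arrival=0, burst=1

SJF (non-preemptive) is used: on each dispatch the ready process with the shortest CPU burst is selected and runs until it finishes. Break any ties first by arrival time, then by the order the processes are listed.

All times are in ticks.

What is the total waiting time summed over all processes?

31

Schedule: | P5 0-1 | P4 1-4 | P1 4-10 | P3 10-16 | P2 16-24 |
Completion: P1=10  P2=24  P3=16  P4=4  P5=1
Turnaround (C−A): P1=10  P2=24  P3=16  P4=4  P5=1
Waiting = turnaround − burst: P1=4, P2=16, P3=10, P4=1, P5=0
Total waiting = 4 + 16 + 10 + 1 + 0 = 31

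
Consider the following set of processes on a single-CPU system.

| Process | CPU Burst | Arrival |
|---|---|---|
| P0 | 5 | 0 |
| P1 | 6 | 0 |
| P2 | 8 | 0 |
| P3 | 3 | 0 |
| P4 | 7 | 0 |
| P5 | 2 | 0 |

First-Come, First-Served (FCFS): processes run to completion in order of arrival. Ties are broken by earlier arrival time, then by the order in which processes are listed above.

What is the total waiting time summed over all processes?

86

Schedule: | P0 0-5 | P1 5-11 | P2 11-19 | P3 19-22 | P4 22-29 | P5 29-31 |
Completion: P0=5  P1=11  P2=19  P3=22  P4=29  P5=31
Turnaround (C−A): P0=5  P1=11  P2=19  P3=22  P4=29  P5=31
Waiting = turnaround − burst: P0=0, P1=5, P2=11, P3=19, P4=22, P5=29
Total waiting = 0 + 5 + 11 + 19 + 22 + 29 = 86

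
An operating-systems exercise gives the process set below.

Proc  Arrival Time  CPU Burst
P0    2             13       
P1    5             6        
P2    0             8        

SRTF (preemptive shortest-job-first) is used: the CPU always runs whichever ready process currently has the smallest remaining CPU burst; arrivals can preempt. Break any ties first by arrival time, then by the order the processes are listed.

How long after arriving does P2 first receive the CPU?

0

Timeline: | P2 0-8 | P1 8-14 | P0 14-27 |
Completion: P0=27  P1=14  P2=8
Turnaround (C−A): P0=25  P1=9  P2=8
Response(P2) = first start − arrival = 0 − 0 = 0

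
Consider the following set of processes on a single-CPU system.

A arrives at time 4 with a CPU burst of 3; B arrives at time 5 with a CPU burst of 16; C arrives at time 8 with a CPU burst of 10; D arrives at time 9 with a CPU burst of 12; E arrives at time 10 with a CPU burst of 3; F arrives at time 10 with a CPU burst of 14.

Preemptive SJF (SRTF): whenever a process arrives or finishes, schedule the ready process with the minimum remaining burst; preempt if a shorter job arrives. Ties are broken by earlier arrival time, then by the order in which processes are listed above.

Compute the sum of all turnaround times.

Schedule: | idle 0-4 | A 4-7 | B 7-8 | C 8-10 | E 10-13 | C 13-21 | D 21-33 | F 33-47 | B 47-62 |
Completion: A=7  B=62  C=21  D=33  E=13  F=47
Turnaround (C−A): A=3  B=57  C=13  D=24  E=3  F=37
Turnaround = completion − arrival: A=3, B=57, C=13, D=24, E=3, F=37
Total turnaround = 3 + 57 + 13 + 24 + 3 + 37 = 137

137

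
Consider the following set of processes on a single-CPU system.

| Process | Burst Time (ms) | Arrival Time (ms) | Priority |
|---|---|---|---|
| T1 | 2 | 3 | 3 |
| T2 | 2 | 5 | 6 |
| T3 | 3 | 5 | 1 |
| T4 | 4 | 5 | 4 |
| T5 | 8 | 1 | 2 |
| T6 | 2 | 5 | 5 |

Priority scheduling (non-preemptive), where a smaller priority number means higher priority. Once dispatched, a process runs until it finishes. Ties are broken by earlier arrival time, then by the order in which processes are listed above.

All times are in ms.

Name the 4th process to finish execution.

T4

Timeline: | idle 0-1 | T5 1-9 | T3 9-12 | T1 12-14 | T4 14-18 | T6 18-20 | T2 20-22 |
Completion: T1=14  T2=22  T3=12  T4=18  T5=9  T6=20
Turnaround (C−A): T1=11  T2=17  T3=7  T4=13  T5=8  T6=15
Finish order: T5 → T3 → T1 → T4 → T6 → T2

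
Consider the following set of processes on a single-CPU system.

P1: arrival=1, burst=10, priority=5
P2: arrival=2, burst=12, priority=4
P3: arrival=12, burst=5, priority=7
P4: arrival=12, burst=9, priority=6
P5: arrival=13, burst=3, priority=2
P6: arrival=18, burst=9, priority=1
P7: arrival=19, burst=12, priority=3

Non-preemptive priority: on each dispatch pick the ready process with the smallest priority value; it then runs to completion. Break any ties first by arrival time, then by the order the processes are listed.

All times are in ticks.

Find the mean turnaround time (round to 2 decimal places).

Schedule: | idle 0-1 | P1 1-11 | P2 11-23 | P6 23-32 | P5 32-35 | P7 35-47 | P4 47-56 | P3 56-61 |
Completion: P1=11  P2=23  P3=61  P4=56  P5=35  P6=32  P7=47
Turnaround (C−A): P1=10  P2=21  P3=49  P4=44  P5=22  P6=14  P7=28
Turnaround times: P1=10, P2=21, P3=49, P4=44, P5=22, P6=14, P7=28
Average turnaround = (10+21+49+44+22+14+28) / 7 = 188/7 = 26.86

26.86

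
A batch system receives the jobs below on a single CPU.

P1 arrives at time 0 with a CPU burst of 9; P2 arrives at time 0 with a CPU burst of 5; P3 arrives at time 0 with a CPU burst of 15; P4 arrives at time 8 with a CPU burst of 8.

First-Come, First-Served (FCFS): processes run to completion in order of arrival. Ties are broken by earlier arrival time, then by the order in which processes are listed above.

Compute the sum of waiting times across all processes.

44

Gantt: | P1 0-9 | P2 9-14 | P3 14-29 | P4 29-37 |
Completion: P1=9  P2=14  P3=29  P4=37
Turnaround (C−A): P1=9  P2=14  P3=29  P4=29
Waiting = turnaround − burst: P1=0, P2=9, P3=14, P4=21
Total waiting = 0 + 9 + 14 + 21 = 44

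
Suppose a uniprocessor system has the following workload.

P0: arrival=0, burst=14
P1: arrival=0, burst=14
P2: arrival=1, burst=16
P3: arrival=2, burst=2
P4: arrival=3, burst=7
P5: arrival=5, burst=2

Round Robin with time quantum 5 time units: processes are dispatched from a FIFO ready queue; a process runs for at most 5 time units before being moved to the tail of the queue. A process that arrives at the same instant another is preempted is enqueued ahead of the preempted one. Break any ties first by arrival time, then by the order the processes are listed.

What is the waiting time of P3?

13

Schedule: | P0 0-5 | P1 5-10 | P2 10-15 | P3 15-17 | P4 17-22 | P5 22-24 | P0 24-29 | P1 29-34 | P2 34-39 | P4 39-41 | P0 41-45 | P1 45-49 | P2 49-55 |
Completion: P0=45  P1=49  P2=55  P3=17  P4=41  P5=24
Waiting(P3) = turnaround − burst = 15 − 2 = 13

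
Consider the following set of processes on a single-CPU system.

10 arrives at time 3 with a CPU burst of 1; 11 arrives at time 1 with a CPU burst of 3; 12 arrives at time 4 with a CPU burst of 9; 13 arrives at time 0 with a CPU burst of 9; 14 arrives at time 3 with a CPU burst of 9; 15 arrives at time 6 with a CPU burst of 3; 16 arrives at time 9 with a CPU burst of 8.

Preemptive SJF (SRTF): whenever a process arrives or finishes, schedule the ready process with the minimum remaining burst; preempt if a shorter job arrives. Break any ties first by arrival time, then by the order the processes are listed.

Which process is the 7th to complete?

12

Schedule: | 13 0-1 | 11 1-4 | 10 4-5 | 13 5-6 | 15 6-9 | 13 9-16 | 16 16-24 | 14 24-33 | 12 33-42 |
Completion: 10=5  11=4  12=42  13=16  14=33  15=9  16=24
Turnaround (C−A): 10=2  11=3  12=38  13=16  14=30  15=3  16=15
Finish order: 11 → 10 → 15 → 13 → 16 → 14 → 12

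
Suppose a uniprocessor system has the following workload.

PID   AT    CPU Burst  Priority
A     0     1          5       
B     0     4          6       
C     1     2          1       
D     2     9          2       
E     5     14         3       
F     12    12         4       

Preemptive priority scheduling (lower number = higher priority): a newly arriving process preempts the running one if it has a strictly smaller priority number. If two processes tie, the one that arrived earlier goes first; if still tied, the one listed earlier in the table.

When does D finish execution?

Schedule: | A 0-1 | C 1-3 | D 3-12 | E 12-26 | F 26-38 | B 38-42 |
Completion: A=1  B=42  C=3  D=12  E=26  F=38
Turnaround (C−A): A=1  B=42  C=2  D=10  E=21  F=26

12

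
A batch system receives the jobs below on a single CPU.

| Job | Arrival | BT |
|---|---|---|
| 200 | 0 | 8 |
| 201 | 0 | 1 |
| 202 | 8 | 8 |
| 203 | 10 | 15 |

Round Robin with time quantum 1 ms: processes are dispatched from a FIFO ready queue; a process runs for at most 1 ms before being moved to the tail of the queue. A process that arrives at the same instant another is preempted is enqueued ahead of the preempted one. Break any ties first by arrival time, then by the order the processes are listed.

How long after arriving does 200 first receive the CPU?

0

Timeline: | 200 0-1 | 201 1-2 | 200 2-8 | 202 8-9 | 200 9-10 | 202 10-11 | 203 11-12 | 202 12-13 | 203 13-14 | 202 14-15 | 203 15-16 | 202 16-17 | 203 17-18 | 202 18-19 | 203 19-20 | 202 20-21 | 203 21-22 | 202 22-23 | 203 23-32 |
Completion: 200=10  201=2  202=23  203=32
Response(200) = first start − arrival = 0 − 0 = 0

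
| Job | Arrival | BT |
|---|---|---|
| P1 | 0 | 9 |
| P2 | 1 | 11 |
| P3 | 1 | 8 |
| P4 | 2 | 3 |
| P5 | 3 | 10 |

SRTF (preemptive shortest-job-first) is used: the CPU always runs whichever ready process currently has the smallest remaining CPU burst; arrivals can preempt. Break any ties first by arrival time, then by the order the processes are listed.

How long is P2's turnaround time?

Gantt: | P1 0-2 | P4 2-5 | P1 5-12 | P3 12-20 | P5 20-30 | P2 30-41 |
Completion: P1=12  P2=41  P3=20  P4=5  P5=30
Turnaround (C−A): P1=12  P2=40  P3=19  P4=3  P5=27
Turnaround(P2) = completion − arrival = 41 − 1 = 40

40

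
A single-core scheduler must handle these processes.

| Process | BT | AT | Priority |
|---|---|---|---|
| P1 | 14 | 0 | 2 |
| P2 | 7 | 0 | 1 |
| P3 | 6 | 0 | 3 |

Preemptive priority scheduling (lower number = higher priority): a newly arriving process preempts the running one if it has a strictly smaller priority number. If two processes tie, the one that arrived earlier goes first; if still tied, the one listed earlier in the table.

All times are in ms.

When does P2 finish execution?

Gantt: | P2 0-7 | P1 7-21 | P3 21-27 |
Completion: P1=21  P2=7  P3=27
Turnaround (C−A): P1=21  P2=7  P3=27

7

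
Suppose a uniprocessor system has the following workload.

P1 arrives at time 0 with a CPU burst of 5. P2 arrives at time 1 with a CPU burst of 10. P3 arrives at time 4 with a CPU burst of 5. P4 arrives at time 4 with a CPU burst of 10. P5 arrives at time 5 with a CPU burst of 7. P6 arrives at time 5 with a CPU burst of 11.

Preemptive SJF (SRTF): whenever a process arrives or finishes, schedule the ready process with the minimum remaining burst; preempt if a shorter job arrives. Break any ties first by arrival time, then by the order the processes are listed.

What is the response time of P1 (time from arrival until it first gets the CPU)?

Schedule: | P1 0-5 | P3 5-10 | P5 10-17 | P2 17-27 | P4 27-37 | P6 37-48 |
Completion: P1=5  P2=27  P3=10  P4=37  P5=17  P6=48
Turnaround (C−A): P1=5  P2=26  P3=6  P4=33  P5=12  P6=43
Response(P1) = first start − arrival = 0 − 0 = 0

0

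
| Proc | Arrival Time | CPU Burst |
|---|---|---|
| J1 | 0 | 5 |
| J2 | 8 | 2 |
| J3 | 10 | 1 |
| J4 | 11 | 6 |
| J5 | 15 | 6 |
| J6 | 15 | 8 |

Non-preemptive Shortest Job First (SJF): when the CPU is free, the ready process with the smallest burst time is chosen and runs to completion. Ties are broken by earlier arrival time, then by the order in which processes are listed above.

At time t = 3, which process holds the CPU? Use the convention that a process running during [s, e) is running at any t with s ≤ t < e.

Schedule: | J1 0-5 | idle 5-8 | J2 8-10 | J3 10-11 | J4 11-17 | J5 17-23 | J6 23-31 |
Completion: J1=5  J2=10  J3=11  J4=17  J5=23  J6=31
Turnaround (C−A): J1=5  J2=2  J3=1  J4=6  J5=8  J6=16

J1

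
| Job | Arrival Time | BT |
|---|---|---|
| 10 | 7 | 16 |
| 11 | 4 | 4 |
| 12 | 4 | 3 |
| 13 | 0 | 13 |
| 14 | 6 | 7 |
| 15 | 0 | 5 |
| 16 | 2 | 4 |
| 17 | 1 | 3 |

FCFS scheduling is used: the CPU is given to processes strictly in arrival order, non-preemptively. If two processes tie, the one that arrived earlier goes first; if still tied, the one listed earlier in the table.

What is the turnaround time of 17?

Timeline: | 13 0-13 | 15 13-18 | 17 18-21 | 16 21-25 | 11 25-29 | 12 29-32 | 14 32-39 | 10 39-55 |
Completion: 10=55  11=29  12=32  13=13  14=39  15=18  16=25  17=21
Turnaround (C−A): 10=48  11=25  12=28  13=13  14=33  15=18  16=23  17=20
Turnaround(17) = completion − arrival = 21 − 1 = 20

20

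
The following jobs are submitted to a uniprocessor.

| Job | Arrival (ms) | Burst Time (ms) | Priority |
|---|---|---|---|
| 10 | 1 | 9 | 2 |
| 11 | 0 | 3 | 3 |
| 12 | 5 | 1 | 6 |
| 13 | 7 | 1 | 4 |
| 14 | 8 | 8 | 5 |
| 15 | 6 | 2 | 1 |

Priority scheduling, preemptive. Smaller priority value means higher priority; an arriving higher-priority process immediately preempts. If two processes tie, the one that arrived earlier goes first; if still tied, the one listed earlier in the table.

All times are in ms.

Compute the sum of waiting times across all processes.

45

Timeline: | 11 0-1 | 10 1-6 | 15 6-8 | 10 8-12 | 11 12-14 | 13 14-15 | 14 15-23 | 12 23-24 |
Completion: 10=12  11=14  12=24  13=15  14=23  15=8
Turnaround (C−A): 10=11  11=14  12=19  13=8  14=15  15=2
Waiting = turnaround − burst: 10=2, 11=11, 12=18, 13=7, 14=7, 15=0
Total waiting = 2 + 11 + 18 + 7 + 7 + 0 = 45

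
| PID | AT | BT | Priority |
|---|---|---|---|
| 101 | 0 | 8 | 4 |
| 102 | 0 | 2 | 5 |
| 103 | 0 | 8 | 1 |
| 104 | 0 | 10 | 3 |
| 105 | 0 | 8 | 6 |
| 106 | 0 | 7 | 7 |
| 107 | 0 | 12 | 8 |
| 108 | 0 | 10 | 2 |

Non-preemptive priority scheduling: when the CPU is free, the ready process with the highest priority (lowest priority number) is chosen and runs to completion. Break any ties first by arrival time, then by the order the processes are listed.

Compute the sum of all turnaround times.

Gantt: | 103 0-8 | 108 8-18 | 104 18-28 | 101 28-36 | 102 36-38 | 105 38-46 | 106 46-53 | 107 53-65 |
Completion: 101=36  102=38  103=8  104=28  105=46  106=53  107=65  108=18
Turnaround = completion − arrival: 101=36, 102=38, 103=8, 104=28, 105=46, 106=53, 107=65, 108=18
Total turnaround = 36 + 38 + 8 + 28 + 46 + 53 + 65 + 18 = 292

292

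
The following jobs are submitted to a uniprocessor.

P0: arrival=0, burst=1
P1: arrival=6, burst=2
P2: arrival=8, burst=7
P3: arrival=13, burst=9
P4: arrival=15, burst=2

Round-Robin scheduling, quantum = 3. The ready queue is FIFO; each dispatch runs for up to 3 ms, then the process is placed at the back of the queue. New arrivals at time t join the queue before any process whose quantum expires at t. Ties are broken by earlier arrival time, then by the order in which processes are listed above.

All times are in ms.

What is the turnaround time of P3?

13

Schedule: | P0 0-1 | idle 1-6 | P1 6-8 | P2 8-14 | P3 14-17 | P2 17-18 | P4 18-20 | P3 20-26 |
Completion: P0=1  P1=8  P2=18  P3=26  P4=20
Turnaround (C−A): P0=1  P1=2  P2=10  P3=13  P4=5
Turnaround(P3) = completion − arrival = 26 − 13 = 13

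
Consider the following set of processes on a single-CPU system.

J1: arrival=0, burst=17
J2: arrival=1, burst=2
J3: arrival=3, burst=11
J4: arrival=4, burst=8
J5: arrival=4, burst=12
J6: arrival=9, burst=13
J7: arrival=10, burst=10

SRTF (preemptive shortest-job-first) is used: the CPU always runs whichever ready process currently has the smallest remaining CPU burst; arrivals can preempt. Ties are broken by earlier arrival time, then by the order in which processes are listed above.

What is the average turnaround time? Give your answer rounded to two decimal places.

Timeline: | J1 0-1 | J2 1-3 | J3 3-4 | J4 4-12 | J3 12-22 | J7 22-32 | J5 32-44 | J6 44-57 | J1 57-73 |
Completion: J1=73  J2=3  J3=22  J4=12  J5=44  J6=57  J7=32
Turnaround times: J1=73, J2=2, J3=19, J4=8, J5=40, J6=48, J7=22
Average turnaround = (73+2+19+8+40+48+22) / 7 = 212/7 = 30.29

30.29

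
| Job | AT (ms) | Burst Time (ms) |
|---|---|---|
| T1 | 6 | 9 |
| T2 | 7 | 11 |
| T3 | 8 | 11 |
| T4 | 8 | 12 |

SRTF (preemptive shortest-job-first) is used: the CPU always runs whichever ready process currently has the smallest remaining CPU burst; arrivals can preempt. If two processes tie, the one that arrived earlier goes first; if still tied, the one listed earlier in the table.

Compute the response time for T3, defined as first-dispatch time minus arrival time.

18

Gantt: | idle 0-6 | T1 6-15 | T2 15-26 | T3 26-37 | T4 37-49 |
Completion: T1=15  T2=26  T3=37  T4=49
Turnaround (C−A): T1=9  T2=19  T3=29  T4=41
Response(T3) = first start − arrival = 26 − 8 = 18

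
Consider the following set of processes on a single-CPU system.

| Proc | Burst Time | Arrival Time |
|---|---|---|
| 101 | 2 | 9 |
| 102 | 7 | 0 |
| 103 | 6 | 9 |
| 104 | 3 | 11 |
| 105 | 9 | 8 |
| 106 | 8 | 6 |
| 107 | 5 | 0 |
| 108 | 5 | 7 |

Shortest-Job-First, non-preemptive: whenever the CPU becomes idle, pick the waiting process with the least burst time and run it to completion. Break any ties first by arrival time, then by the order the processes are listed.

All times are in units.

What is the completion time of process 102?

12

Timeline: | 107 0-5 | 102 5-12 | 101 12-14 | 104 14-17 | 108 17-22 | 103 22-28 | 106 28-36 | 105 36-45 |
Completion: 101=14  102=12  103=28  104=17  105=45  106=36  107=5  108=22
Turnaround (C−A): 101=5  102=12  103=19  104=6  105=37  106=30  107=5  108=15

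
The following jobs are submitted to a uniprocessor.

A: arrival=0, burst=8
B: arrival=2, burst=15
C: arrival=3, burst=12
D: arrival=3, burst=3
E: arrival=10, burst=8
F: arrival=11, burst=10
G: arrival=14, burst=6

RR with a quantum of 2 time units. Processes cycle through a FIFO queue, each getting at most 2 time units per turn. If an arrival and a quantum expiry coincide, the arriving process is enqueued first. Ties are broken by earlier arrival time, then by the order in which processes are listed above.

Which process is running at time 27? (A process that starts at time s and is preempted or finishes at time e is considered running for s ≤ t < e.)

C

Timeline: | A 0-2 | B 2-4 | A 4-6 | C 6-8 | D 8-10 | B 10-12 | A 12-14 | C 14-16 | E 16-18 | D 18-19 | F 19-21 | B 21-23 | G 23-25 | A 25-27 | C 27-29 | E 29-31 | F 31-33 | B 33-35 | G 35-37 | C 37-39 | E 39-41 | F 41-43 | B 43-45 | G 45-47 | C 47-49 | E 49-51 | F 51-53 | B 53-55 | C 55-57 | F 57-59 | B 59-62 |
Completion: A=27  B=62  C=57  D=19  E=51  F=59  G=47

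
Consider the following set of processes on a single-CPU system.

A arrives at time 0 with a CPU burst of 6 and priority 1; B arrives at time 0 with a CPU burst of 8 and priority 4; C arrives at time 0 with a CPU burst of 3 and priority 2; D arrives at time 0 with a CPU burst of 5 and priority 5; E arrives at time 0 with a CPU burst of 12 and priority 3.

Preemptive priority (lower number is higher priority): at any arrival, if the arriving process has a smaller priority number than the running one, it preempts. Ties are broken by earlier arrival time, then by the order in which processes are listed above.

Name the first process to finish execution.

Gantt: | A 0-6 | C 6-9 | E 9-21 | B 21-29 | D 29-34 |
Completion: A=6  B=29  C=9  D=34  E=21
Turnaround (C−A): A=6  B=29  C=9  D=34  E=21
Finish order: A → C → E → B → D

A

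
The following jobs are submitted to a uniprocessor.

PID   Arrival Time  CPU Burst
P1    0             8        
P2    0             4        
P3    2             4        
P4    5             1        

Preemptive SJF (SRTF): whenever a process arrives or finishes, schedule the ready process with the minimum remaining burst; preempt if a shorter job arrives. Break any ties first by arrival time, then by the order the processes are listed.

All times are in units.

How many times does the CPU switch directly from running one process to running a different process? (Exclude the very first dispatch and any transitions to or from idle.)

Schedule: | P2 0-4 | P3 4-5 | P4 5-6 | P3 6-9 | P1 9-17 |
Completion: P1=17  P2=4  P3=9  P4=6
Turnaround (C−A): P1=17  P2=4  P3=7  P4=1

4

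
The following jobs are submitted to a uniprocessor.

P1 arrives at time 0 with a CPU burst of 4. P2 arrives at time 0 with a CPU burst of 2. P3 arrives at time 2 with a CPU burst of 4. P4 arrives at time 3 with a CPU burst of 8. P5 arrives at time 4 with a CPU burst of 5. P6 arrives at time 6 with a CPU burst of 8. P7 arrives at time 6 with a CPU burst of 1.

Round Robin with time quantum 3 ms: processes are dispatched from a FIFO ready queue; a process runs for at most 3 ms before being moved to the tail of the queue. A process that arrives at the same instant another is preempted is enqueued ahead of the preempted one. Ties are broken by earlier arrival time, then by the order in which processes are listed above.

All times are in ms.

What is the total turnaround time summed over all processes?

122

Schedule: | P1 0-3 | P2 3-5 | P3 5-8 | P4 8-11 | P1 11-12 | P5 12-15 | P6 15-18 | P7 18-19 | P3 19-20 | P4 20-23 | P5 23-25 | P6 25-28 | P4 28-30 | P6 30-32 |
Completion: P1=12  P2=5  P3=20  P4=30  P5=25  P6=32  P7=19
Turnaround = completion − arrival: P1=12, P2=5, P3=18, P4=27, P5=21, P6=26, P7=13
Total turnaround = 12 + 5 + 18 + 27 + 21 + 26 + 13 = 122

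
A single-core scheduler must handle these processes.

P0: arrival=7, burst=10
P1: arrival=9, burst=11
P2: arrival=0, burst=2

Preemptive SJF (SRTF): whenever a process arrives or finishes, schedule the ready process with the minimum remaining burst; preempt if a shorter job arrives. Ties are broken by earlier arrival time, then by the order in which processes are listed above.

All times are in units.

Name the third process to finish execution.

P1

Gantt: | P2 0-2 | idle 2-7 | P0 7-17 | P1 17-28 |
Completion: P0=17  P1=28  P2=2
Finish order: P2 → P0 → P1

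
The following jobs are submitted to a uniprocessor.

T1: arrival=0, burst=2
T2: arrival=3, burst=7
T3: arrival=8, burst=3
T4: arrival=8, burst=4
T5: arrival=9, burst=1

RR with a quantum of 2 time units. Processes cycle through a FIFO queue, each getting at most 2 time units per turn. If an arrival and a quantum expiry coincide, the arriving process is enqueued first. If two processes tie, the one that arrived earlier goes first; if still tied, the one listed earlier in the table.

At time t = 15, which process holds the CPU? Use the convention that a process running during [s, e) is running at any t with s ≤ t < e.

Schedule: | T1 0-2 | idle 2-3 | T2 3-9 | T3 9-11 | T4 11-13 | T5 13-14 | T2 14-15 | T3 15-16 | T4 16-18 |
Completion: T1=2  T2=15  T3=16  T4=18  T5=14
Turnaround (C−A): T1=2  T2=12  T3=8  T4=10  T5=5

T3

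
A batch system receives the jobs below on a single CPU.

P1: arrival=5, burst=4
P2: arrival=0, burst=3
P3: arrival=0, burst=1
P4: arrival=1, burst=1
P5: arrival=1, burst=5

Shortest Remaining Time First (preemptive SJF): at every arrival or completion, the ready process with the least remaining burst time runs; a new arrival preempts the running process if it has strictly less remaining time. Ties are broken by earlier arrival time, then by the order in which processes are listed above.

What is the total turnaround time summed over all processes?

24

Schedule: | P3 0-1 | P4 1-2 | P2 2-5 | P1 5-9 | P5 9-14 |
Completion: P1=9  P2=5  P3=1  P4=2  P5=14
Turnaround (C−A): P1=4  P2=5  P3=1  P4=1  P5=13
Turnaround = completion − arrival: P1=4, P2=5, P3=1, P4=1, P5=13
Total turnaround = 4 + 5 + 1 + 1 + 13 = 24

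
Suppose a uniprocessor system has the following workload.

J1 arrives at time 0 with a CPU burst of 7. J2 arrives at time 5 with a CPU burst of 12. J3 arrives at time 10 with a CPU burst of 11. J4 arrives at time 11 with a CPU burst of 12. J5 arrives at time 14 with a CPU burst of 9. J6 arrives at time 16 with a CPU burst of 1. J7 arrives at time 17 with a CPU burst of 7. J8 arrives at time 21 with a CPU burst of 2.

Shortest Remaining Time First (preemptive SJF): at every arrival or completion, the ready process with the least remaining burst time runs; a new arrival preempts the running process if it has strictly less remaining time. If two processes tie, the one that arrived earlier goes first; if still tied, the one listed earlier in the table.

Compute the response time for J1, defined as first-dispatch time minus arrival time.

Gantt: | J1 0-7 | J2 7-16 | J6 16-17 | J2 17-20 | J7 20-21 | J8 21-23 | J7 23-29 | J5 29-38 | J3 38-49 | J4 49-61 |
Completion: J1=7  J2=20  J3=49  J4=61  J5=38  J6=17  J7=29  J8=23
Turnaround (C−A): J1=7  J2=15  J3=39  J4=50  J5=24  J6=1  J7=12  J8=2
Response(J1) = first start − arrival = 0 − 0 = 0

0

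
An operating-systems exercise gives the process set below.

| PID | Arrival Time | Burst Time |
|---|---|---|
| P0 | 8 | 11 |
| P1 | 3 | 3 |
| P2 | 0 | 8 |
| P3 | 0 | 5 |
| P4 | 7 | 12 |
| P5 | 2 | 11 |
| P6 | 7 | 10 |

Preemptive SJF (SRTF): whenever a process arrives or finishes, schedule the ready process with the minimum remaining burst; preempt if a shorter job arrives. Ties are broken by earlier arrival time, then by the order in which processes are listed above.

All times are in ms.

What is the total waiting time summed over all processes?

Timeline: | P3 0-5 | P1 5-8 | P2 8-16 | P6 16-26 | P5 26-37 | P0 37-48 | P4 48-60 |
Completion: P0=48  P1=8  P2=16  P3=5  P4=60  P5=37  P6=26
Turnaround (C−A): P0=40  P1=5  P2=16  P3=5  P4=53  P5=35  P6=19
Waiting = turnaround − burst: P0=29, P1=2, P2=8, P3=0, P4=41, P5=24, P6=9
Total waiting = 29 + 2 + 8 + 0 + 41 + 24 + 9 = 113

113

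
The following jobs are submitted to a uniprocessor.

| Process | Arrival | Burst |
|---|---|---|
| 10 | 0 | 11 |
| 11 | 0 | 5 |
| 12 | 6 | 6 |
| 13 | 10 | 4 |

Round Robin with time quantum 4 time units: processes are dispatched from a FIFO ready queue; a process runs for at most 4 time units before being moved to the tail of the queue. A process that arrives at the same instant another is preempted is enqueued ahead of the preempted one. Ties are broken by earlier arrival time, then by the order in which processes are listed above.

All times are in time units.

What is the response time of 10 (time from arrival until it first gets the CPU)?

0

Timeline: | 10 0-4 | 11 4-8 | 10 8-12 | 12 12-16 | 11 16-17 | 13 17-21 | 10 21-24 | 12 24-26 |
Completion: 10=24  11=17  12=26  13=21
Turnaround (C−A): 10=24  11=17  12=20  13=11
Response(10) = first start − arrival = 0 − 0 = 0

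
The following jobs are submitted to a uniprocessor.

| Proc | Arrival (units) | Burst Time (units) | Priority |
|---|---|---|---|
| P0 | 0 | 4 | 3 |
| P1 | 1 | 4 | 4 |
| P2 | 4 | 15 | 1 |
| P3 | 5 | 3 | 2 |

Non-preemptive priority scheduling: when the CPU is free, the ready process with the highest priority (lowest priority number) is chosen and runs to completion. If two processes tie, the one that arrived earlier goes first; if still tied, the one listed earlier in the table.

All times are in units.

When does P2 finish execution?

19

Gantt: | P0 0-4 | P2 4-19 | P3 19-22 | P1 22-26 |
Completion: P0=4  P1=26  P2=19  P3=22
Turnaround (C−A): P0=4  P1=25  P2=15  P3=17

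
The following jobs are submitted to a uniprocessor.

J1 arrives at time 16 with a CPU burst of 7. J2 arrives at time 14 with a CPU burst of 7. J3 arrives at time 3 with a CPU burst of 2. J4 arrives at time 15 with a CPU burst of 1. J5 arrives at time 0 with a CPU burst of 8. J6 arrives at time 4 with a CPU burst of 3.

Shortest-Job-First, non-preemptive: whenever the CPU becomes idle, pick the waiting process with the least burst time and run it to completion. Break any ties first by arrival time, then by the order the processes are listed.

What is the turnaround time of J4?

Timeline: | J5 0-8 | J3 8-10 | J6 10-13 | idle 13-14 | J2 14-21 | J4 21-22 | J1 22-29 |
Completion: J1=29  J2=21  J3=10  J4=22  J5=8  J6=13
Turnaround (C−A): J1=13  J2=7  J3=7  J4=7  J5=8  J6=9
Turnaround(J4) = completion − arrival = 22 − 15 = 7

7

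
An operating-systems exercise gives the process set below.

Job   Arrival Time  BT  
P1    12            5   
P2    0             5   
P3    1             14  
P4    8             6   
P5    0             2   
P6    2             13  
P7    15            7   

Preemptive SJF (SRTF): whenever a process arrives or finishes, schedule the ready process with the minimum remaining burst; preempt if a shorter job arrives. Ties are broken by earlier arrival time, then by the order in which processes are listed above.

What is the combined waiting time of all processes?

Schedule: | P5 0-2 | P2 2-7 | P6 7-8 | P4 8-14 | P1 14-19 | P7 19-26 | P6 26-38 | P3 38-52 |
Completion: P1=19  P2=7  P3=52  P4=14  P5=2  P6=38  P7=26
Turnaround (C−A): P1=7  P2=7  P3=51  P4=6  P5=2  P6=36  P7=11
Waiting = turnaround − burst: P1=2, P2=2, P3=37, P4=0, P5=0, P6=23, P7=4
Total waiting = 2 + 2 + 37 + 0 + 0 + 23 + 4 = 68

68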